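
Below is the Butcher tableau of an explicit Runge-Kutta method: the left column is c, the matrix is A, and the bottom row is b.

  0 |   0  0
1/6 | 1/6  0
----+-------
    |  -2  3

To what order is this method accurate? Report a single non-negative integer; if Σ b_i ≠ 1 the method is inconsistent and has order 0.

2

b = (-2, 3)
c = (0, 1/6)
Σ b_i: (-2)·1 + 3·1 = 1 ✓
b·c: 3·1/6 = 1/2 ✓; 2 stages ⇒ order 2.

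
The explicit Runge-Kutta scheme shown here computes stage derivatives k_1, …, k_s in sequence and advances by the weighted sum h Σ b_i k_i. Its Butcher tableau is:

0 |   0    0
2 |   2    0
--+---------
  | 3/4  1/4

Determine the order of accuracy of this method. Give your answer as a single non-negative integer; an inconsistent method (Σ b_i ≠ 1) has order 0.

b = (3/4, 1/4)
c = (0, 2)
Σ b_i: 3/4·1 + 1/4·1 = 1 ✓
b·c: 1/4·2 = 1/2 ✓; 2 stages ⇒ order 2.

2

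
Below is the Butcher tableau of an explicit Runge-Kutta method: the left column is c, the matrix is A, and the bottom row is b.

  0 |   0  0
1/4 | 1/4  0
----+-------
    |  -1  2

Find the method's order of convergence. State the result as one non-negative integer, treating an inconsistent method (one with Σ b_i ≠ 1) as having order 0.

2

b = (-1, 2)
c = (0, 1/4)
Σ b_i: (-1)·1 + 2·1 = 1 ✓
b·c: 2·1/4 = 1/2 ✓; 2 stages ⇒ order 2.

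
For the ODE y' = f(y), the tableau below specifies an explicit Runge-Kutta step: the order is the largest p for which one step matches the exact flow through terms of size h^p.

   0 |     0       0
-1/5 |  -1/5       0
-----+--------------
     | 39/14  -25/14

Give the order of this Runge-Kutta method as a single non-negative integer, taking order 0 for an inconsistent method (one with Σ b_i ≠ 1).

1

b = (39/14, -25/14)
c = (0, -1/5)
Σ b_i: 39/14·1 + (-25/14)·1 = 1 ✓
b·c: (-25/14)·(-1/5) = 5/14 ≠ 1/2 ⇒ order 1.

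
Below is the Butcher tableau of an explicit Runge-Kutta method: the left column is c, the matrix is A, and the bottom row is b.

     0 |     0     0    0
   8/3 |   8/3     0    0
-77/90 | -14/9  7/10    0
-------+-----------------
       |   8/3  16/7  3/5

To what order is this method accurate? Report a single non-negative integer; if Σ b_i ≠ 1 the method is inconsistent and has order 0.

b = (8/3, 16/7, 3/5)
c = (0, 8/3, -77/90)
Ac = (0, 0, 28/15)
Σ b_i: 8/3·1 + 16/7·1 + 3/5·1 = 583/105 ≠ 1 ⇒ order 0.

0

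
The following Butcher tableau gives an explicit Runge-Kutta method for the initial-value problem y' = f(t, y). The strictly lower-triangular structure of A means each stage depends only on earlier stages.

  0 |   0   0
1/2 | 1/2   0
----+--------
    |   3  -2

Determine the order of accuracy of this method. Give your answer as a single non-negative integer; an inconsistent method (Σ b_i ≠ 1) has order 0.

b = (3, -2)
c = (0, 1/2)
Σ b_i: 3·1 + (-2)·1 = 1 ✓
b·c: (-2)·1/2 = -1 ≠ 1/2 ⇒ order 1.

1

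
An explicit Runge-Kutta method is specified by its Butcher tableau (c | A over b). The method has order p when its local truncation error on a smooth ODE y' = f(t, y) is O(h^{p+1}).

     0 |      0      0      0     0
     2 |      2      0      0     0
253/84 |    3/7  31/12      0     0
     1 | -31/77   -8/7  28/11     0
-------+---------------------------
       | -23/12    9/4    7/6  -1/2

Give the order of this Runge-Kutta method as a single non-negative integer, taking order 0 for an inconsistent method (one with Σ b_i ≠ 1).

b = (-23/12, 9/4, 7/6, -1/2)
c = (0, 2, 253/84, 1)
Ac = (0, 0, 31/6, 113/21)
Σ b_i: (-23/12)·1 + 9/4·1 + 7/6·1 + (-1/2)·1 = 1 ✓
b·c: 9/4·2 + 7/6·253/84 + (-1/2)·1 = 541/72 ≠ 1/2 ⇒ order 1.

1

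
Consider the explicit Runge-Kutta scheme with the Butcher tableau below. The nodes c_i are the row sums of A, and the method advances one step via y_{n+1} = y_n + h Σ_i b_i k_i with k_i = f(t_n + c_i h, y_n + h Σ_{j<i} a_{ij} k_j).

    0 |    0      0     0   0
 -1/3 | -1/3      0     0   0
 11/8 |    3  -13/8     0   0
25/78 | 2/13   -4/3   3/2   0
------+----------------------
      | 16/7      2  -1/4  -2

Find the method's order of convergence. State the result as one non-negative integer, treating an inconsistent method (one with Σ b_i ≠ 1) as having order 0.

b = (16/7, 2, -1/4, -2)
c = (0, -1/3, 11/8, 25/78)
Ac = (0, 0, 13/24, 361/144)
Σ b_i: 16/7·1 + 2·1 + (-1/4)·1 + (-2)·1 = 57/28 ≠ 1 ⇒ order 0.

0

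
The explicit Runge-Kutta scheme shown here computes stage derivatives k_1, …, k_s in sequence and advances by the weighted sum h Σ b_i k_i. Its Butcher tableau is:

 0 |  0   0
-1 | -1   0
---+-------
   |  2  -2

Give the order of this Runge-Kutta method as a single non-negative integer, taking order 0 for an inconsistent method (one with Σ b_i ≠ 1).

0

b = (2, -2)
c = (0, -1)
Σ b_i: 2·1 + (-2)·1 = 0 ≠ 1 ⇒ order 0.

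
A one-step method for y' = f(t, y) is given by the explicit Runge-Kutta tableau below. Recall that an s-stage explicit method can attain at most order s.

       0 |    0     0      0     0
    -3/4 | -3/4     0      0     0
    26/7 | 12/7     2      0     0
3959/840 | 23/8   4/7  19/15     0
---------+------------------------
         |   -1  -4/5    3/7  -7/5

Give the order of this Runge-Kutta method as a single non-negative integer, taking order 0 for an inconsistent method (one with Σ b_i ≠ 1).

b = (-1, -4/5, 3/7, -7/5)
c = (0, -3/4, 26/7, 3959/840)
Ac = (0, 0, -3/2, 449/105)
Σ b_i: (-1)·1 + (-4/5)·1 + 3/7·1 + (-7/5)·1 = -97/35 ≠ 1 ⇒ order 0.

0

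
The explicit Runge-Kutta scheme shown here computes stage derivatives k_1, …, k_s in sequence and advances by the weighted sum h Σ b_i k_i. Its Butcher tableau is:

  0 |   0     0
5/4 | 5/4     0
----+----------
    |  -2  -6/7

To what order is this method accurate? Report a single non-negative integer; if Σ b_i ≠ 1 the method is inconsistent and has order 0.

b = (-2, -6/7)
c = (0, 5/4)
Σ b_i: (-2)·1 + (-6/7)·1 = -20/7 ≠ 1 ⇒ order 0.

0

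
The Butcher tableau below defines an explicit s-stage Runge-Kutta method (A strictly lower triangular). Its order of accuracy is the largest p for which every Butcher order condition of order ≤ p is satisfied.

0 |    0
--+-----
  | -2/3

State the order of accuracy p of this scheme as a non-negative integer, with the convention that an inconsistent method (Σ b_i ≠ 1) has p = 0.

b = (-2/3)
c = (0)
Σ b_i: (-2/3)·1 = -2/3 ≠ 1 ⇒ order 0.

0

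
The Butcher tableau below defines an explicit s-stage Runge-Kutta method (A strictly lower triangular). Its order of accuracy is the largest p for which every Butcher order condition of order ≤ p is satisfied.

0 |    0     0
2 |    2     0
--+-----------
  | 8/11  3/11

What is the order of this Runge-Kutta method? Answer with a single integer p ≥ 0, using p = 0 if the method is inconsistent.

1

b = (8/11, 3/11)
c = (0, 2)
Σ b_i: 8/11·1 + 3/11·1 = 1 ✓
b·c: 3/11·2 = 6/11 ≠ 1/2 ⇒ order 1.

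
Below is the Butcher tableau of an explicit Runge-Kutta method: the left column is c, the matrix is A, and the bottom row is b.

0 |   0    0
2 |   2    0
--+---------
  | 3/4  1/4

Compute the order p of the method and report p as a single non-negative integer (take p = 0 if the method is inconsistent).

b = (3/4, 1/4)
c = (0, 2)
Σ b_i: 3/4·1 + 1/4·1 = 1 ✓
b·c: 1/4·2 = 1/2 ✓; 2 stages ⇒ order 2.

2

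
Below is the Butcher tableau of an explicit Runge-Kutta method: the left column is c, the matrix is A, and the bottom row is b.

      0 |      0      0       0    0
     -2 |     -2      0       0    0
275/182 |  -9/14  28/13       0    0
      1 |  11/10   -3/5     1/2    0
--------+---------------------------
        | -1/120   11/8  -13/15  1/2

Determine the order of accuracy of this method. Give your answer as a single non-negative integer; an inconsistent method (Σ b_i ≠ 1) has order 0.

b = (-1/120, 11/8, -13/15, 1/2)
c = (0, -2, 275/182, 1)
Ac = (0, 0, -56/13, 3559/1820)
Σ b_i: (-1/120)·1 + 11/8·1 + (-13/15)·1 + 1/2·1 = 1 ✓
b·c: 11/8·(-2) + (-13/15)·275/182 + 1/2·1 = -299/84 ≠ 1/2 ⇒ order 1.

1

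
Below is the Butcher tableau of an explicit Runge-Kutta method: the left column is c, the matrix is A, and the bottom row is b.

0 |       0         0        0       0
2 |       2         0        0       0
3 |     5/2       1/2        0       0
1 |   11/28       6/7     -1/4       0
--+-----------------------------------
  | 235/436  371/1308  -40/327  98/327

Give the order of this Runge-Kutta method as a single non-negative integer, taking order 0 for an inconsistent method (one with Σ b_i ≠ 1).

b = (235/436, 371/1308, -40/327, 98/327)
c = (0, 2, 3, 1)
Ac = (0, 0, 1, 27/28)
Σ b_i: 235/436·1 + 371/1308·1 + (-40/327)·1 + 98/327·1 = 1 ✓
b·c: 371/1308·2 + (-40/327)·3 + 98/327·1 = 1/2 ✓
b·c²: 371/1308·4 + (-40/327)·9 + 98/327·1 = 1/3 ✓
b·Ac: (-40/327)·1 + 98/327·27/28 = 1/6 ✓
b·c³: 371/1308·8 + (-40/327)·27 + 98/327·1 = -80/109 ≠ 1/4 ⇒ order 3.
b·(c∘Ac): (-40/327)·3 + 98/327·27/28 = -17/218 ≠ 1/8
b·Ac²: (-40/327)·2 + 98/327·33/28 = 71/654 ≠ 1/12
b·A²c: 98/327·(-1/4) = -49/654 ≠ 1/24

3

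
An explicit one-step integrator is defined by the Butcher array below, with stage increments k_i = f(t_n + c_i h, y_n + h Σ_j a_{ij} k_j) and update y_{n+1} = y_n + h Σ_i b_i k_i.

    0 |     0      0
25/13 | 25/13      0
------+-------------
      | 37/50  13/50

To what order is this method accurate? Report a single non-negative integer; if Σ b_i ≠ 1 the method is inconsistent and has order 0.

b = (37/50, 13/50)
c = (0, 25/13)
Σ b_i: 37/50·1 + 13/50·1 = 1 ✓
b·c: 13/50·25/13 = 1/2 ✓; 2 stages ⇒ order 2.

2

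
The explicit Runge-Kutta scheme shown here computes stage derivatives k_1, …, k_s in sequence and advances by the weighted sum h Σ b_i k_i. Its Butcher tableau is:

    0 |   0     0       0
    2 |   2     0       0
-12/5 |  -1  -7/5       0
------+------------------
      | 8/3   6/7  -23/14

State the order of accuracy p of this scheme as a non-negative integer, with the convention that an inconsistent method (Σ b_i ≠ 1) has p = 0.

0

b = (8/3, 6/7, -23/14)
c = (0, 2, -12/5)
Ac = (0, 0, -14/5)
Σ b_i: 8/3·1 + 6/7·1 + (-23/14)·1 = 79/42 ≠ 1 ⇒ order 0.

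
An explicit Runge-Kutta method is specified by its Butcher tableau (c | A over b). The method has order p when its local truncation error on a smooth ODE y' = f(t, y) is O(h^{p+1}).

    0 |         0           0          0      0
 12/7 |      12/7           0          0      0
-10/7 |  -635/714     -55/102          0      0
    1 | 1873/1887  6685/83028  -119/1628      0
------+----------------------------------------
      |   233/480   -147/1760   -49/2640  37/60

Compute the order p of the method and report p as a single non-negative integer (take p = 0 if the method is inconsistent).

b = (233/480, -147/1760, -49/2640, 37/60)
c = (0, 12/7, -10/7, 1)
Ac = (0, 0, -110/119, 305/1258)
Σ b_i: 233/480·1 + (-147/1760)·1 + (-49/2640)·1 + 37/60·1 = 1 ✓
b·c: (-147/1760)·12/7 + (-49/2640)·(-10/7) + 37/60·1 = 1/2 ✓
b·c²: (-147/1760)·144/49 + (-49/2640)·100/49 + 37/60·1 = 1/3 ✓
b·Ac: (-49/2640)·(-110/119) + 37/60·305/1258 = 1/6 ✓
b·c³: (-147/1760)·1728/343 + (-49/2640)·(-1000/343) + 37/60·1 = 1/4 ✓
b·(c∘Ac): (-49/2640)·1100/833 + 37/60·305/1258 = 1/8 ✓
b·Ac²: (-49/2640)·(-1320/833) + 37/60·55/629 = 1/12 ✓
b·A²c: 37/60·5/74 = 1/24 ✓; 4 stages ⇒ order 4.

4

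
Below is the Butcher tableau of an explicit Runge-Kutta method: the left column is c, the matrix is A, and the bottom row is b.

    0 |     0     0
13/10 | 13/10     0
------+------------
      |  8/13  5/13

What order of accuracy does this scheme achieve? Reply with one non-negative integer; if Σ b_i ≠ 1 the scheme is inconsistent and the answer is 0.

2

b = (8/13, 5/13)
c = (0, 13/10)
Σ b_i: 8/13·1 + 5/13·1 = 1 ✓
b·c: 5/13·13/10 = 1/2 ✓; 2 stages ⇒ order 2.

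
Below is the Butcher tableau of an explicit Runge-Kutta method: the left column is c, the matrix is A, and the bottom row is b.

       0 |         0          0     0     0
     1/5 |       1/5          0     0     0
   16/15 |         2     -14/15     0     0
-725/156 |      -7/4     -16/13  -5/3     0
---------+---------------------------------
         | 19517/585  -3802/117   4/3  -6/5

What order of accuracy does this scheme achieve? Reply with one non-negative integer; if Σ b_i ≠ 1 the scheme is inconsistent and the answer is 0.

b = (19517/585, -3802/117, 4/3, -6/5)
c = (0, 1/5, 16/15, -725/156)
Ac = (0, 0, -14/75, -1184/585)
Σ b_i: 19517/585·1 + (-3802/117)·1 + 4/3·1 + (-6/5)·1 = 1 ✓
b·c: (-3802/117)·1/5 + 4/3·16/15 + (-6/5)·(-725/156) = 1/2 ✓
b·c²: (-3802/117)·1/25 + 4/3·256/225 + (-6/5)·525625/24336 = -23454901/912600 ≠ 1/3 ⇒ order 2.
b·Ac: 4/3·(-14/75) + (-6/5)·(-1184/585) = 6376/2925 ≠ 1/6

2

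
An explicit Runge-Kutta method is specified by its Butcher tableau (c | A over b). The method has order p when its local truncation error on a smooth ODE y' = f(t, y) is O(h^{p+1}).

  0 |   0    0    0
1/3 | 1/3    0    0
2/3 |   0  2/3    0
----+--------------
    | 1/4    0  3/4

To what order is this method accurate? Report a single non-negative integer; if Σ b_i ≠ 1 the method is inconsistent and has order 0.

3

b = (1/4, 0, 3/4)
c = (0, 1/3, 2/3)
Ac = (0, 0, 2/9)
Σ b_i: 1/4·1 + 3/4·1 = 1 ✓
b·c: 3/4·2/3 = 1/2 ✓
b·c²: 3/4·4/9 = 1/3 ✓
b·Ac: 3/4·2/9 = 1/6 ✓; 3 stages ⇒ order 3.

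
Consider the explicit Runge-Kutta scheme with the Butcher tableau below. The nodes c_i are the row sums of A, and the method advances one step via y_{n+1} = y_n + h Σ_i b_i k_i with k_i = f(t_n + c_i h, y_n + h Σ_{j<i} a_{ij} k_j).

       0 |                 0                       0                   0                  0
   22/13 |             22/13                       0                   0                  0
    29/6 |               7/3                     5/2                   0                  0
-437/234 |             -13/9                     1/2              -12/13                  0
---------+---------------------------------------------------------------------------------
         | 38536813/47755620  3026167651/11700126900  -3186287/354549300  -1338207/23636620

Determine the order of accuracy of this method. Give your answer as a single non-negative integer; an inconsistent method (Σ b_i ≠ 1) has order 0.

b = (38536813/47755620, 3026167651/11700126900, -3186287/354549300, -1338207/23636620)
c = (0, 22/13, 29/6, -437/234)
Ac = (0, 0, 55/13, -47/13)
Σ b_i: 38536813/47755620·1 + 3026167651/11700126900·1 + (-3186287/354549300)·1 + (-1338207/23636620)·1 = 1 ✓
b·c: 3026167651/11700126900·22/13 + (-3186287/354549300)·29/6 + (-1338207/23636620)·(-437/234) = 1/2 ✓
b·c²: 3026167651/11700126900·484/169 + (-3186287/354549300)·841/36 + (-1338207/23636620)·190969/54756 = 1/3 ✓
b·Ac: (-3186287/354549300)·55/13 + (-1338207/23636620)·(-47/13) = 1/6 ✓
b·c³: 3026167651/11700126900·10648/2197 + (-3186287/354549300)·24389/216 + (-1338207/23636620)·(-83453453/12812904) = 3008991293/4952474865 ≠ 1/4 ⇒ order 3.
b·(c∘Ac): (-3186287/354549300)·1595/78 + (-1338207/23636620)·20539/3042 = -31945813/56438460 ≠ 1/8
b·Ac²: (-3186287/354549300)·1210/169 + (-1338207/23636620)·(-10207/507) = 4046467/3762564 ≠ 1/12
b·A²c: (-1338207/23636620)·(-660/169) = 3396987/15363803 ≠ 1/24

3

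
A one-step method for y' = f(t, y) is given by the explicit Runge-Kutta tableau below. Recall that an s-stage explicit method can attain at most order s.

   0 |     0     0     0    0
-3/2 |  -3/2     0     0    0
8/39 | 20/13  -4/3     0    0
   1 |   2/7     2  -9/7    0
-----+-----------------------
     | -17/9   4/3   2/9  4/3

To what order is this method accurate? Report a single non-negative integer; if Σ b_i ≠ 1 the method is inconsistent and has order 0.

1

b = (-17/9, 4/3, 2/9, 4/3)
c = (0, -3/2, 8/39, 1)
Ac = (0, 0, 2, -297/91)
Σ b_i: (-17/9)·1 + 4/3·1 + 2/9·1 + 4/3·1 = 1 ✓
b·c: 4/3·(-3/2) + 2/9·8/39 + 4/3·1 = -218/351 ≠ 1/2 ⇒ order 1.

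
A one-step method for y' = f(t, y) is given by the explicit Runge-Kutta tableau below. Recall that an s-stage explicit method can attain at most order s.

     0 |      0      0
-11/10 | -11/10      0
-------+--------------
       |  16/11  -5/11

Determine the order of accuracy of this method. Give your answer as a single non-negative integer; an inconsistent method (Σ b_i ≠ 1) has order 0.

b = (16/11, -5/11)
c = (0, -11/10)
Σ b_i: 16/11·1 + (-5/11)·1 = 1 ✓
b·c: (-5/11)·(-11/10) = 1/2 ✓; 2 stages ⇒ order 2.

2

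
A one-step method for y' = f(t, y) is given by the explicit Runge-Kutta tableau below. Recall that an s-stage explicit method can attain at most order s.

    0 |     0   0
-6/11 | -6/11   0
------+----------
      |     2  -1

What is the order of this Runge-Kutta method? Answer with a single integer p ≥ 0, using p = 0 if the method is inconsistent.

b = (2, -1)
c = (0, -6/11)
Σ b_i: 2·1 + (-1)·1 = 1 ✓
b·c: (-1)·(-6/11) = 6/11 ≠ 1/2 ⇒ order 1.

1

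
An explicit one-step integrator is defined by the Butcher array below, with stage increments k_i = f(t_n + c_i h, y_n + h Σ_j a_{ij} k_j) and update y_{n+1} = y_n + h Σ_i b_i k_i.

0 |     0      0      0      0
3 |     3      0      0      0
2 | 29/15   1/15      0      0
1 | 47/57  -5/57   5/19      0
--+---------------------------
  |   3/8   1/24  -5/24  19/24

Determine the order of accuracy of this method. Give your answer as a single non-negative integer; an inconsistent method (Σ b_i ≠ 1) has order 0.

b = (3/8, 1/24, -5/24, 19/24)
c = (0, 3, 2, 1)
Ac = (0, 0, 1/5, 5/19)
Σ b_i: 3/8·1 + 1/24·1 + (-5/24)·1 + 19/24·1 = 1 ✓
b·c: 1/24·3 + (-5/24)·2 + 19/24·1 = 1/2 ✓
b·c²: 1/24·9 + (-5/24)·4 + 19/24·1 = 1/3 ✓
b·Ac: (-5/24)·1/5 + 19/24·5/19 = 1/6 ✓
b·c³: 1/24·27 + (-5/24)·8 + 19/24·1 = 1/4 ✓
b·(c∘Ac): (-5/24)·2/5 + 19/24·5/19 = 1/8 ✓
b·Ac²: (-5/24)·3/5 + 19/24·5/19 = 1/12 ✓
b·A²c: 19/24·1/19 = 1/24 ✓; 4 stages ⇒ order 4.

4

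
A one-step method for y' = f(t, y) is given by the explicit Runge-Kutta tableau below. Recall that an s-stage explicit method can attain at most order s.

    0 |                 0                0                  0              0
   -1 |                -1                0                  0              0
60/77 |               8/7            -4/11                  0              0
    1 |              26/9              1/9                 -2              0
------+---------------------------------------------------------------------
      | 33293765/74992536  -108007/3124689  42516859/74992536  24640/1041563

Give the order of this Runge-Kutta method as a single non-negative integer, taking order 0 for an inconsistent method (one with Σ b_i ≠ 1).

b = (33293765/74992536, -108007/3124689, 42516859/74992536, 24640/1041563)
c = (0, -1, 60/77, 1)
Ac = (0, 0, 4/11, -1157/693)
Σ b_i: 33293765/74992536·1 + (-108007/3124689)·1 + 42516859/74992536·1 + 24640/1041563·1 = 1 ✓
b·c: (-108007/3124689)·(-1) + 42516859/74992536·60/77 + 24640/1041563·1 = 1/2 ✓
b·c²: (-108007/3124689)·1 + 42516859/74992536·3600/5929 + 24640/1041563·1 = 1/3 ✓
b·Ac: 42516859/74992536·4/11 + 24640/1041563·(-1157/693) = 1/6 ✓
b·c³: (-108007/3124689)·(-1) + 42516859/74992536·216000/456533 + 24640/1041563·1 = 78547379/240601053 ≠ 1/4 ⇒ order 3.
b·(c∘Ac): 42516859/74992536·240/847 + 24640/1041563·(-1157/693) = 1135670/9374067 ≠ 1/8
b·Ac²: 42516859/74992536·(-4/11) + 24640/1041563·(-58871/53361) = -111765151/481202106 ≠ 1/12
b·A²c: 24640/1041563·(-8/11) = -17920/1041563 ≠ 1/24

3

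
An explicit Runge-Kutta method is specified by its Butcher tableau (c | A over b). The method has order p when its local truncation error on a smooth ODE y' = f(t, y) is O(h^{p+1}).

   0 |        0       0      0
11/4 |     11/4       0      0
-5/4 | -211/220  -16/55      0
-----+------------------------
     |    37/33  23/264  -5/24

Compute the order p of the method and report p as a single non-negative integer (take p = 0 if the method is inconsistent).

3

b = (37/33, 23/264, -5/24)
c = (0, 11/4, -5/4)
Ac = (0, 0, -4/5)
Σ b_i: 37/33·1 + 23/264·1 + (-5/24)·1 = 1 ✓
b·c: 23/264·11/4 + (-5/24)·(-5/4) = 1/2 ✓
b·c²: 23/264·121/16 + (-5/24)·25/16 = 1/3 ✓
b·Ac: (-5/24)·(-4/5) = 1/6 ✓; 3 stages ⇒ order 3.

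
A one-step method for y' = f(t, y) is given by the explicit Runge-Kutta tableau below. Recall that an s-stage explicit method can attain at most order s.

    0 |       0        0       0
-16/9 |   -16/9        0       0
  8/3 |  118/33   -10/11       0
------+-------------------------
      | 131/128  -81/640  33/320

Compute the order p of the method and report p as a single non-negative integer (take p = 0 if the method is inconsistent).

3

b = (131/128, -81/640, 33/320)
c = (0, -16/9, 8/3)
Ac = (0, 0, 160/99)
Σ b_i: 131/128·1 + (-81/640)·1 + 33/320·1 = 1 ✓
b·c: (-81/640)·(-16/9) + 33/320·8/3 = 1/2 ✓
b·c²: (-81/640)·256/81 + 33/320·64/9 = 1/3 ✓
b·Ac: 33/320·160/99 = 1/6 ✓; 3 stages ⇒ order 3.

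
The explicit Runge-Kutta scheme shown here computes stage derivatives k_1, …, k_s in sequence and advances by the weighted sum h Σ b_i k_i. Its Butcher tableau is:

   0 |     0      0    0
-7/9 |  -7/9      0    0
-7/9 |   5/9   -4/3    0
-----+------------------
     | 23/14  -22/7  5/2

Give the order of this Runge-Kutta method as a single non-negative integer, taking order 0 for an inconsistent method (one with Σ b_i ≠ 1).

2

b = (23/14, -22/7, 5/2)
c = (0, -7/9, -7/9)
Ac = (0, 0, 28/27)
Σ b_i: 23/14·1 + (-22/7)·1 + 5/2·1 = 1 ✓
b·c: (-22/7)·(-7/9) + 5/2·(-7/9) = 1/2 ✓
b·c²: (-22/7)·49/81 + 5/2·49/81 = -7/18 ≠ 1/3 ⇒ order 2.
b·Ac: 5/2·28/27 = 70/27 ≠ 1/6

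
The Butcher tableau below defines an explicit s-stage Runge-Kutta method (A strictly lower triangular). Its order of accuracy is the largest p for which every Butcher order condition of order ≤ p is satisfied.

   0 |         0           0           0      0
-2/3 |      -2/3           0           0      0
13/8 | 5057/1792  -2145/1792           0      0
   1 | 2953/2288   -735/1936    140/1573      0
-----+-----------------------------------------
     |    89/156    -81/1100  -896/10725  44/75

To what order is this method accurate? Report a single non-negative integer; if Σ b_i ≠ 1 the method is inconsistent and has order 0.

b = (89/156, -81/1100, -896/10725, 44/75)
c = (0, -2/3, 13/8, 1)
Ac = (0, 0, 715/896, 35/88)
Σ b_i: 89/156·1 + (-81/1100)·1 + (-896/10725)·1 + 44/75·1 = 1 ✓
b·c: (-81/1100)·(-2/3) + (-896/10725)·13/8 + 44/75·1 = 1/2 ✓
b·c²: (-81/1100)·4/9 + (-896/10725)·169/64 + 44/75·1 = 1/3 ✓
b·Ac: (-896/10725)·715/896 + 44/75·35/88 = 1/6 ✓
b·c³: (-81/1100)·(-8/27) + (-896/10725)·2197/512 + 44/75·1 = 1/4 ✓
b·(c∘Ac): (-896/10725)·9295/7168 + 44/75·35/88 = 1/8 ✓
b·Ac²: (-896/10725)·(-715/1344) + 44/75·35/528 = 1/12 ✓
b·A²c: 44/75·25/352 = 1/24 ✓; 4 stages ⇒ order 4.

4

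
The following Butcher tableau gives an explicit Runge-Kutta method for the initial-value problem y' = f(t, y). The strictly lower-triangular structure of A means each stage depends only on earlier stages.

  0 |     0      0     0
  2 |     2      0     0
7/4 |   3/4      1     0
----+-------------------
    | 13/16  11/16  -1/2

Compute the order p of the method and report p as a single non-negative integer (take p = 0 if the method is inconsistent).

b = (13/16, 11/16, -1/2)
c = (0, 2, 7/4)
Ac = (0, 0, 2)
Σ b_i: 13/16·1 + 11/16·1 + (-1/2)·1 = 1 ✓
b·c: 11/16·2 + (-1/2)·7/4 = 1/2 ✓
b·c²: 11/16·4 + (-1/2)·49/16 = 39/32 ≠ 1/3 ⇒ order 2.
b·Ac: (-1/2)·2 = -1 ≠ 1/6

2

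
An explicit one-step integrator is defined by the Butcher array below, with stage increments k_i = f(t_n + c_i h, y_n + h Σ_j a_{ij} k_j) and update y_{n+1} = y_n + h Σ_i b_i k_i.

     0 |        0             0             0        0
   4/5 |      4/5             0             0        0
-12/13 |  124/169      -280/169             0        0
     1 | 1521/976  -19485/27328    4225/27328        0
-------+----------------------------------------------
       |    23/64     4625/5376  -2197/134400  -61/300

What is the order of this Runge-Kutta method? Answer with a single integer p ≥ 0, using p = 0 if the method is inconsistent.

4

b = (23/64, 4625/5376, -2197/134400, -61/300)
c = (0, 4/5, -12/13, 1)
Ac = (0, 0, -224/169, -87/122)
Σ b_i: 23/64·1 + 4625/5376·1 + (-2197/134400)·1 + (-61/300)·1 = 1 ✓
b·c: 4625/5376·4/5 + (-2197/134400)·(-12/13) + (-61/300)·1 = 1/2 ✓
b·c²: 4625/5376·16/25 + (-2197/134400)·144/169 + (-61/300)·1 = 1/3 ✓
b·Ac: (-2197/134400)·(-224/169) + (-61/300)·(-87/122) = 1/6 ✓
b·c³: 4625/5376·64/125 + (-2197/134400)·(-1728/2197) + (-61/300)·1 = 1/4 ✓
b·(c∘Ac): (-2197/134400)·2688/2197 + (-61/300)·(-87/122) = 1/8 ✓
b·Ac²: (-2197/134400)·(-896/845) + (-61/300)·(-99/305) = 1/12 ✓
b·A²c: (-61/300)·(-25/122) = 1/24 ✓; 4 stages ⇒ order 4.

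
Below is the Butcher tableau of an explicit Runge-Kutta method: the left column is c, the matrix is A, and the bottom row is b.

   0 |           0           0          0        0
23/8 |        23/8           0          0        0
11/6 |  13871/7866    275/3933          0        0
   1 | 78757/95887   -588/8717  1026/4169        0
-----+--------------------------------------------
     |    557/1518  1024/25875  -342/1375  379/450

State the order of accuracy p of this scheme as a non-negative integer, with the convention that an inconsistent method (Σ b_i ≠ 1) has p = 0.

b = (557/1518, 1024/25875, -342/1375, 379/450)
c = (0, 23/8, 11/6, 1)
Ac = (0, 0, 275/1368, 195/758)
Σ b_i: 557/1518·1 + 1024/25875·1 + (-342/1375)·1 + 379/450·1 = 1 ✓
b·c: 1024/25875·23/8 + (-342/1375)·11/6 + 379/450·1 = 1/2 ✓
b·c²: 1024/25875·529/64 + (-342/1375)·121/36 + 379/450·1 = 1/3 ✓
b·Ac: (-342/1375)·275/1368 + 379/450·195/758 = 1/6 ✓
b·c³: 1024/25875·12167/512 + (-342/1375)·1331/216 + 379/450·1 = 1/4 ✓
b·(c∘Ac): (-342/1375)·3025/8208 + 379/450·195/758 = 1/8 ✓
b·Ac²: (-342/1375)·6325/10944 + 379/450·1635/6064 = 1/12 ✓
b·A²c: 379/450·75/1516 = 1/24 ✓; 4 stages ⇒ order 4.

4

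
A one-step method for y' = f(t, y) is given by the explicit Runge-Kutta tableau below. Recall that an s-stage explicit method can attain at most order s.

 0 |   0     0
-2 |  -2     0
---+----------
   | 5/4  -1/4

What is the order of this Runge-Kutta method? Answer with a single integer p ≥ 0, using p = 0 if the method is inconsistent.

b = (5/4, -1/4)
c = (0, -2)
Σ b_i: 5/4·1 + (-1/4)·1 = 1 ✓
b·c: (-1/4)·(-2) = 1/2 ✓; 2 stages ⇒ order 2.

2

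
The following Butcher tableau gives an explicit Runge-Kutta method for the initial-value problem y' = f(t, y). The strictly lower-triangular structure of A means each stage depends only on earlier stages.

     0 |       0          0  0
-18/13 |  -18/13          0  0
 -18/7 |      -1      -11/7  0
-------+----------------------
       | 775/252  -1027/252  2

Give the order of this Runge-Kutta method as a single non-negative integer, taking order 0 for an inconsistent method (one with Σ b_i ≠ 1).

2

b = (775/252, -1027/252, 2)
c = (0, -18/13, -18/7)
Ac = (0, 0, 198/91)
Σ b_i: 775/252·1 + (-1027/252)·1 + 2·1 = 1 ✓
b·c: (-1027/252)·(-18/13) + 2·(-18/7) = 1/2 ✓
b·c²: (-1027/252)·324/169 + 2·324/49 = 3447/637 ≠ 1/3 ⇒ order 2.
b·Ac: 2·198/91 = 396/91 ≠ 1/6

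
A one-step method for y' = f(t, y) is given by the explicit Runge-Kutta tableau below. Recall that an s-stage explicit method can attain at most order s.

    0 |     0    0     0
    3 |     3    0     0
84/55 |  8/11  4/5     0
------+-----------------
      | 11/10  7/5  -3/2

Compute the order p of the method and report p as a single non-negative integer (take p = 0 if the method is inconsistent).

1

b = (11/10, 7/5, -3/2)
c = (0, 3, 84/55)
Ac = (0, 0, 12/5)
Σ b_i: 11/10·1 + 7/5·1 + (-3/2)·1 = 1 ✓
b·c: 7/5·3 + (-3/2)·84/55 = 21/11 ≠ 1/2 ⇒ order 1.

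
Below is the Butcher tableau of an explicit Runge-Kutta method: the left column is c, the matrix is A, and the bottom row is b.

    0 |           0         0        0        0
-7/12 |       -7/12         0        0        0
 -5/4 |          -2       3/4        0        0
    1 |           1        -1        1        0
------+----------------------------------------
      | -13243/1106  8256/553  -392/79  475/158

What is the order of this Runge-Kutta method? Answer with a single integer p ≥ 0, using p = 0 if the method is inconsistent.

b = (-13243/1106, 8256/553, -392/79, 475/158)
c = (0, -7/12, -5/4, 1)
Ac = (0, 0, -7/16, -2/3)
Σ b_i: (-13243/1106)·1 + 8256/553·1 + (-392/79)·1 + 475/158·1 = 1 ✓
b·c: 8256/553·(-7/12) + (-392/79)·(-5/4) + 475/158·1 = 1/2 ✓
b·c²: 8256/553·49/144 + (-392/79)·25/16 + 475/158·1 = 1/3 ✓
b·Ac: (-392/79)·(-7/16) + 475/158·(-2/3) = 1/6 ✓
b·c³: 8256/553·(-343/1728) + (-392/79)·(-125/64) + 475/158·1 = 55369/5688 ≠ 1/4 ⇒ order 3.
b·(c∘Ac): (-392/79)·35/64 + 475/158·(-2/3) = -8945/1896 ≠ 1/8
b·Ac²: (-392/79)·49/192 + 475/158·11/9 = 13697/5688 ≠ 1/12
b·A²c: 475/158·(-7/16) = -3325/2528 ≠ 1/24

3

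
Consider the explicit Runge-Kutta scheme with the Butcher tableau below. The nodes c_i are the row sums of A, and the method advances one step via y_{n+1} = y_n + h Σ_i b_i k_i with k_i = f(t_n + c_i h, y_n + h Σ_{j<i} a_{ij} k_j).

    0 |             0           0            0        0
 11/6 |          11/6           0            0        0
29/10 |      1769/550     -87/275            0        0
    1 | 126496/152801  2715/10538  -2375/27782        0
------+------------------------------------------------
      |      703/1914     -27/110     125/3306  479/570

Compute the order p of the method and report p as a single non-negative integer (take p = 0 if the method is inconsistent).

4

b = (703/1914, -27/110, 125/3306, 479/570)
c = (0, 11/6, 29/10, 1)
Ac = (0, 0, -29/50, 215/958)
Σ b_i: 703/1914·1 + (-27/110)·1 + 125/3306·1 + 479/570·1 = 1 ✓
b·c: (-27/110)·11/6 + 125/3306·29/10 + 479/570·1 = 1/2 ✓
b·c²: (-27/110)·121/36 + 125/3306·841/100 + 479/570·1 = 1/3 ✓
b·Ac: 125/3306·(-29/50) + 479/570·215/958 = 1/6 ✓
b·c³: (-27/110)·1331/216 + 125/3306·24389/1000 + 479/570·1 = 1/4 ✓
b·(c∘Ac): 125/3306·(-841/500) + 479/570·215/958 = 1/8 ✓
b·Ac²: 125/3306·(-319/300) + 479/570·845/5748 = 1/12 ✓
b·A²c: 479/570·95/1916 = 1/24 ✓; 4 stages ⇒ order 4.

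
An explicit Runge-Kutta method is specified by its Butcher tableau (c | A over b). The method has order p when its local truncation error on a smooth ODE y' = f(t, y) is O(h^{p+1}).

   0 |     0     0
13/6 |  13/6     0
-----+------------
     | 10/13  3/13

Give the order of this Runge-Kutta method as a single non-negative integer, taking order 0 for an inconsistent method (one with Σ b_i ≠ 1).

b = (10/13, 3/13)
c = (0, 13/6)
Σ b_i: 10/13·1 + 3/13·1 = 1 ✓
b·c: 3/13·13/6 = 1/2 ✓; 2 stages ⇒ order 2.

2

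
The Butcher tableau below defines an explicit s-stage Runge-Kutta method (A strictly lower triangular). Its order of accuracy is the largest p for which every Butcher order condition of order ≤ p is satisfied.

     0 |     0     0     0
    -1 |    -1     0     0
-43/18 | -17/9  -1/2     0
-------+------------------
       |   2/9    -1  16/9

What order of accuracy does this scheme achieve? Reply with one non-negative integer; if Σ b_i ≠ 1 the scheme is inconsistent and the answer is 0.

1

b = (2/9, -1, 16/9)
c = (0, -1, -43/18)
Ac = (0, 0, 1/2)
Σ b_i: 2/9·1 + (-1)·1 + 16/9·1 = 1 ✓
b·c: (-1)·(-1) + 16/9·(-43/18) = -263/81 ≠ 1/2 ⇒ order 1.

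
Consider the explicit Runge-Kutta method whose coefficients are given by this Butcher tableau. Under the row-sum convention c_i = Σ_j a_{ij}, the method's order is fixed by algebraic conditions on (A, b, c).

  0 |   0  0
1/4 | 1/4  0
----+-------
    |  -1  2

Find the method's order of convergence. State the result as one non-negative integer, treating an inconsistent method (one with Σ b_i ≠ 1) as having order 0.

2

b = (-1, 2)
c = (0, 1/4)
Σ b_i: (-1)·1 + 2·1 = 1 ✓
b·c: 2·1/4 = 1/2 ✓; 2 stages ⇒ order 2.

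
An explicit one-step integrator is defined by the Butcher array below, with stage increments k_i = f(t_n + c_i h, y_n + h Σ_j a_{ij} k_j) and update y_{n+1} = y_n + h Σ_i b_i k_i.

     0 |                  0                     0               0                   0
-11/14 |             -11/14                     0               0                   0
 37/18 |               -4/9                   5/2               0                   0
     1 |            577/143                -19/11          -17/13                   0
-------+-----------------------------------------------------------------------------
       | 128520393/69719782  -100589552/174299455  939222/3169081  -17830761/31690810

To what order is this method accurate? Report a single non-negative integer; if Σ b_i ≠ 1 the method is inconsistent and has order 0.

b = (128520393/69719782, -100589552/174299455, 939222/3169081, -17830761/31690810)
c = (0, -11/14, 37/18, 1)
Ac = (0, 0, -55/28, -1090/819)
Σ b_i: 128520393/69719782·1 + (-100589552/174299455)·1 + 939222/3169081·1 + (-17830761/31690810)·1 = 1 ✓
b·c: (-100589552/174299455)·(-11/14) + 939222/3169081·37/18 + (-17830761/31690810)·1 = 1/2 ✓
b·c²: (-100589552/174299455)·121/196 + 939222/3169081·1369/324 + (-17830761/31690810)·1 = 1/3 ✓
b·Ac: 939222/3169081·(-55/28) + (-17830761/31690810)·(-1090/819) = 1/6 ✓
b·c³: (-100589552/174299455)·(-1331/2744) + 939222/3169081·50653/5832 + (-17830761/31690810)·1 = 784244759/342260748 ≠ 1/4 ⇒ order 3.
b·(c∘Ac): 939222/3169081·(-2035/504) + (-17830761/31690810)·(-1090/819) = -119214031/266202804 ≠ 1/8
b·Ac²: 939222/3169081·605/392 + (-17830761/31690810)·(-680227/103194) = 24953898757/5989563090 ≠ 1/12
b·A²c: (-17830761/31690810)·935/364 = -256488639/177468536 ≠ 1/24

3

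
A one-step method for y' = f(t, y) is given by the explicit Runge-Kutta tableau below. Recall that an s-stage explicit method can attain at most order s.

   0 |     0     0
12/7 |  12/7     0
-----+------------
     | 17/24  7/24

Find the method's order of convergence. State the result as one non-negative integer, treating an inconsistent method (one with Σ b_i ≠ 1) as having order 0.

b = (17/24, 7/24)
c = (0, 12/7)
Σ b_i: 17/24·1 + 7/24·1 = 1 ✓
b·c: 7/24·12/7 = 1/2 ✓; 2 stages ⇒ order 2.

2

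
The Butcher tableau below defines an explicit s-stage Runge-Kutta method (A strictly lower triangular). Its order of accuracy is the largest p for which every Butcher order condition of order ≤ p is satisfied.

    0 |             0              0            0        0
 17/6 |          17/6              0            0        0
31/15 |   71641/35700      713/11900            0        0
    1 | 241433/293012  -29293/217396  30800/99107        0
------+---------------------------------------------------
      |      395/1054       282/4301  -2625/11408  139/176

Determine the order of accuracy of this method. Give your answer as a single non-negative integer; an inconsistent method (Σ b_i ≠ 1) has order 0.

4

b = (395/1054, 282/4301, -2625/11408, 139/176)
c = (0, 17/6, 31/15, 1)
Ac = (0, 0, 713/4200, 869/3336)
Σ b_i: 395/1054·1 + 282/4301·1 + (-2625/11408)·1 + 139/176·1 = 1 ✓
b·c: 282/4301·17/6 + (-2625/11408)·31/15 + 139/176·1 = 1/2 ✓
b·c²: 282/4301·289/36 + (-2625/11408)·961/225 + 139/176·1 = 1/3 ✓
b·Ac: (-2625/11408)·713/4200 + 139/176·869/3336 = 1/6 ✓
b·c³: 282/4301·4913/216 + (-2625/11408)·29791/3375 + 139/176·1 = 1/4 ✓
b·(c∘Ac): (-2625/11408)·22103/63000 + 139/176·869/3336 = 1/8 ✓
b·Ac²: (-2625/11408)·12121/25200 + 139/176·1639/6672 = 1/12 ✓
b·A²c: 139/176·22/417 = 1/24 ✓; 4 stages ⇒ order 4.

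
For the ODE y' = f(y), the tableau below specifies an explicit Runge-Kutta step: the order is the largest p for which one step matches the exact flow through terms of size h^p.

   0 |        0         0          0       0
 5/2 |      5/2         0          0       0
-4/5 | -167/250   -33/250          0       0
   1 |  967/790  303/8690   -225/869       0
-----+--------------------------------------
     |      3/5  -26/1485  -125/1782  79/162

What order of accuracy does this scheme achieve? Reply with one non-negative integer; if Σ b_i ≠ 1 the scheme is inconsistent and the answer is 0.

4

b = (3/5, -26/1485, -125/1782, 79/162)
c = (0, 5/2, -4/5, 1)
Ac = (0, 0, -33/100, 93/316)
Σ b_i: 3/5·1 + (-26/1485)·1 + (-125/1782)·1 + 79/162·1 = 1 ✓
b·c: (-26/1485)·5/2 + (-125/1782)·(-4/5) + 79/162·1 = 1/2 ✓
b·c²: (-26/1485)·25/4 + (-125/1782)·16/25 + 79/162·1 = 1/3 ✓
b·Ac: (-125/1782)·(-33/100) + 79/162·93/316 = 1/6 ✓
b·c³: (-26/1485)·125/8 + (-125/1782)·(-64/125) + 79/162·1 = 1/4 ✓
b·(c∘Ac): (-125/1782)·33/125 + 79/162·93/316 = 1/8 ✓
b·Ac²: (-125/1782)·(-33/40) + 79/162·33/632 = 1/12 ✓
b·A²c: 79/162·27/316 = 1/24 ✓; 4 stages ⇒ order 4.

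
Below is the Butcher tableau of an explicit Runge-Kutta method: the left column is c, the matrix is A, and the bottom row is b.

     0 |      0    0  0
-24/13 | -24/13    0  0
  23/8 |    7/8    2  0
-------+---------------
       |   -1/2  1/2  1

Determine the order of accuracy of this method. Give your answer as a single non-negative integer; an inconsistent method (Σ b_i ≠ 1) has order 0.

b = (-1/2, 1/2, 1)
c = (0, -24/13, 23/8)
Ac = (0, 0, -48/13)
Σ b_i: (-1/2)·1 + 1/2·1 + 1·1 = 1 ✓
b·c: 1/2·(-24/13) + 1·23/8 = 203/104 ≠ 1/2 ⇒ order 1.

1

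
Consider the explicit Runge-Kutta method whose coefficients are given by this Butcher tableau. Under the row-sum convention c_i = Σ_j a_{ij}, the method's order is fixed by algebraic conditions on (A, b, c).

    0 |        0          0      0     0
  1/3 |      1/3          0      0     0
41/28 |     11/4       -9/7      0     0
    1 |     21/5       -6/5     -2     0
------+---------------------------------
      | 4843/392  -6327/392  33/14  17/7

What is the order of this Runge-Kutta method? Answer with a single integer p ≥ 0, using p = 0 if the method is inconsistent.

2

b = (4843/392, -6327/392, 33/14, 17/7)
c = (0, 1/3, 41/28, 1)
Ac = (0, 0, -3/7, -233/70)
Σ b_i: 4843/392·1 + (-6327/392)·1 + 33/14·1 + 17/7·1 = 1 ✓
b·c: (-6327/392)·1/3 + 33/14·41/28 + 17/7·1 = 1/2 ✓
b·c²: (-6327/392)·1/9 + 33/14·1681/784 + 17/7·1 = 62445/10976 ≠ 1/3 ⇒ order 2.
b·Ac: 33/14·(-3/7) + 17/7·(-233/70) = -2228/245 ≠ 1/6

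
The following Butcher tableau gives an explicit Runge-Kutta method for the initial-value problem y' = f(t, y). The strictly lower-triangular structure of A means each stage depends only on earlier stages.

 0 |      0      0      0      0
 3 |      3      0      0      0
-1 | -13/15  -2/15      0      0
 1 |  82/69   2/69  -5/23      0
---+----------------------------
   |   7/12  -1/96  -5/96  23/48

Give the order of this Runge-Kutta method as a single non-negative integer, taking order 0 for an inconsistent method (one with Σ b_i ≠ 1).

b = (7/12, -1/96, -5/96, 23/48)
c = (0, 3, -1, 1)
Ac = (0, 0, -2/5, 7/23)
Σ b_i: 7/12·1 + (-1/96)·1 + (-5/96)·1 + 23/48·1 = 1 ✓
b·c: (-1/96)·3 + (-5/96)·(-1) + 23/48·1 = 1/2 ✓
b·c²: (-1/96)·9 + (-5/96)·1 + 23/48·1 = 1/3 ✓
b·Ac: (-5/96)·(-2/5) + 23/48·7/23 = 1/6 ✓
b·c³: (-1/96)·27 + (-5/96)·(-1) + 23/48·1 = 1/4 ✓
b·(c∘Ac): (-5/96)·2/5 + 23/48·7/23 = 1/8 ✓
b·Ac²: (-5/96)·(-6/5) + 23/48·1/23 = 1/12 ✓
b·A²c: 23/48·2/23 = 1/24 ✓; 4 stages ⇒ order 4.

4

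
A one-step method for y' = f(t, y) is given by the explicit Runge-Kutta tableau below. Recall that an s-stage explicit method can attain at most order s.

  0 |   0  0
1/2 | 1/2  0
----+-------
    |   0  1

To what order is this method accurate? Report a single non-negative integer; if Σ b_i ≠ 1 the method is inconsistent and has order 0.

2

b = (0, 1)
c = (0, 1/2)
Σ b_i: 1·1 = 1 ✓
b·c: 1·1/2 = 1/2 ✓; 2 stages ⇒ order 2.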